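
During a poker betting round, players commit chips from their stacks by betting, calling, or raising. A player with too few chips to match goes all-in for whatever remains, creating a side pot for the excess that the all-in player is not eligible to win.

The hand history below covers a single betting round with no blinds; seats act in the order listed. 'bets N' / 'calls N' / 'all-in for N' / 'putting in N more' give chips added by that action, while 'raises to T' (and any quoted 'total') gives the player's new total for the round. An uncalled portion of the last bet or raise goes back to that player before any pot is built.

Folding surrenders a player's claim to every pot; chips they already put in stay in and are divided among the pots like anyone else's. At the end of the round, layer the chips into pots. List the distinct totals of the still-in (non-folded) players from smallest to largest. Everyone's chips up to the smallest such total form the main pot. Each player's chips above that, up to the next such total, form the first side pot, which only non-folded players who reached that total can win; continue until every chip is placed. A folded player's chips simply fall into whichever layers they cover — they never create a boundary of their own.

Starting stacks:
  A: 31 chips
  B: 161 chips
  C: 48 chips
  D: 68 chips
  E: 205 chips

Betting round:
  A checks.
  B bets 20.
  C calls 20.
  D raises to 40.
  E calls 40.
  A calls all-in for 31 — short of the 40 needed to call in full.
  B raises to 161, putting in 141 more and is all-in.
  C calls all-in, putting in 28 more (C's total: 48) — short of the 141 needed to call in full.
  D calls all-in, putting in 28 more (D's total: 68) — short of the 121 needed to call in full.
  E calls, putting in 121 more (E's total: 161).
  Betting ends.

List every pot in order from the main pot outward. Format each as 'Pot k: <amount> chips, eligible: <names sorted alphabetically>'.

Pot 1: 155 chips, eligible: A, B, C, D, E
Pot 2: 68 chips, eligible: B, C, D, E
Pot 3: 60 chips, eligible: B, D, E
Pot 4: 186 chips, eligible: B, E

Derivation:
Contributions: A=31, B=161, C=48, D=68, E=161
Pot levels (distinct totals of non-folded players): 31, 48, 68, 161
Layer 1-31: 31 each from A, B, C, D, E = 31*5 = 155 chips; eligible A, B, C, D, E
Layer 32-48: 17 each from B, C, D, E = 17*4 = 68 chips; eligible B, C, D, E
Layer 49-68: 20 each from B, D, E = 20*3 = 60 chips; eligible B, D, E
Layer 69-161: 93 each from B, E = 93*2 = 186 chips; eligible B, E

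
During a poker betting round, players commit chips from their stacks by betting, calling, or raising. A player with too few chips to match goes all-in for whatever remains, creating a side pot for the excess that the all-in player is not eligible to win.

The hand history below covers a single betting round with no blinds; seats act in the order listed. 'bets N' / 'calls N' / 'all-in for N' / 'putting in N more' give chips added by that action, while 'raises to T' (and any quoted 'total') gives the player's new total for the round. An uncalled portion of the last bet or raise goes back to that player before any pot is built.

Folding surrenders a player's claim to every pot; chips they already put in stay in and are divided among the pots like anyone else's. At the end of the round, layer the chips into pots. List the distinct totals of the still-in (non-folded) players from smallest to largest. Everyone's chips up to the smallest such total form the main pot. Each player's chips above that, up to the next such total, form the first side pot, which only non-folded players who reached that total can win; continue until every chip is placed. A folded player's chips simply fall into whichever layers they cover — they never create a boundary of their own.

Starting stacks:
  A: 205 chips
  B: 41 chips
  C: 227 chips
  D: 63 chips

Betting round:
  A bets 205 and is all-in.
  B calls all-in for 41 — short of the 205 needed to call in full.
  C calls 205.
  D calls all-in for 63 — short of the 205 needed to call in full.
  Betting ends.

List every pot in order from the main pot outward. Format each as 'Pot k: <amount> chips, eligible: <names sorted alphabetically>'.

Pot 1: 164 chips, eligible: A, B, C, D
Pot 2: 66 chips, eligible: A, C, D
Pot 3: 284 chips, eligible: A, C

Derivation:
Contributions: A=205, B=41, C=205, D=63
Pot levels (distinct totals of non-folded players): 41, 63, 205
Layer 1-41: 41 each from A, B, C, D = 41*4 = 164 chips; eligible A, B, C, D
Layer 42-63: 22 each from A, C, D = 22*3 = 66 chips; eligible A, C, D
Layer 64-205: 142 each from A, C = 142*2 = 284 chips; eligible A, C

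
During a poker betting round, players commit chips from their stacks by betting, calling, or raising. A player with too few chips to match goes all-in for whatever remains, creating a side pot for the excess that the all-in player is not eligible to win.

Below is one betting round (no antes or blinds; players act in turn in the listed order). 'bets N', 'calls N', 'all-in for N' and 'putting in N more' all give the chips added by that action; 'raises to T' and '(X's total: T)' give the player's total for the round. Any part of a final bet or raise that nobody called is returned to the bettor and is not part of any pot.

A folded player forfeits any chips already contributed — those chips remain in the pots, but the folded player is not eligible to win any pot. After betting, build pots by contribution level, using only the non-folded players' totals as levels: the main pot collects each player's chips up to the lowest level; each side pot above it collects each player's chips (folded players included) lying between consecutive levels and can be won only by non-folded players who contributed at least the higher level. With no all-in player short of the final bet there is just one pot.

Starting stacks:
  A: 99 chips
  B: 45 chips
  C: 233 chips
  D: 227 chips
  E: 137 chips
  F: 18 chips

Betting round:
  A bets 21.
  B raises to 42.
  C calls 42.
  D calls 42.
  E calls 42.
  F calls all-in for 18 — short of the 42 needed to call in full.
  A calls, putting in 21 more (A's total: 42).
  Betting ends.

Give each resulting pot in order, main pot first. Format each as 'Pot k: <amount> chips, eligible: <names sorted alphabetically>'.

Pot 1: 108 chips, eligible: A, B, C, D, E, F
Pot 2: 120 chips, eligible: A, B, C, D, E

Derivation:
Contributions: A=42, B=42, C=42, D=42, E=42, F=18
Pot levels (distinct totals of non-folded players): 18, 42
Layer 1-18: 18 each from A, B, C, D, E, F = 18*6 = 108 chips; eligible A, B, C, D, E, F
Layer 19-42: 24 each from A, B, C, D, E = 24*5 = 120 chips; eligible A, B, C, D, E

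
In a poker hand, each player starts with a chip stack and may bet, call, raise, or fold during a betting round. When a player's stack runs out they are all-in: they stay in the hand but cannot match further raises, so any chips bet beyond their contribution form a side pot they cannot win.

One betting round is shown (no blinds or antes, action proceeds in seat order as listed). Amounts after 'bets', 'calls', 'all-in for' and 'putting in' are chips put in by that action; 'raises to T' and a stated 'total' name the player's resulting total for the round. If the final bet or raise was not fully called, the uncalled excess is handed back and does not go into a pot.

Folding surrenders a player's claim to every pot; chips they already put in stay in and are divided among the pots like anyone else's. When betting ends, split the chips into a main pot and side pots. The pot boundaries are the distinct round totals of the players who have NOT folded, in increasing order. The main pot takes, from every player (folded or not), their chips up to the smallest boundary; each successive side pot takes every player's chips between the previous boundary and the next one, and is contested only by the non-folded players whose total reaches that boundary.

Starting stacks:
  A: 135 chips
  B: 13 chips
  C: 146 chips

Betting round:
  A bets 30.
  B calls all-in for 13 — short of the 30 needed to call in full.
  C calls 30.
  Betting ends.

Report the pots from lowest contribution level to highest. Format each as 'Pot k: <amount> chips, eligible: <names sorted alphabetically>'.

Pot 1: 39 chips, eligible: A, B, C
Pot 2: 34 chips, eligible: A, C

Derivation:
Contributions: A=30, B=13, C=30
Pot levels (distinct totals of non-folded players): 13, 30
Layer 1-13: 13 each from A, B, C = 13*3 = 39 chips; eligible A, B, C
Layer 14-30: 17 each from A, C = 17*2 = 34 chips; eligible A, C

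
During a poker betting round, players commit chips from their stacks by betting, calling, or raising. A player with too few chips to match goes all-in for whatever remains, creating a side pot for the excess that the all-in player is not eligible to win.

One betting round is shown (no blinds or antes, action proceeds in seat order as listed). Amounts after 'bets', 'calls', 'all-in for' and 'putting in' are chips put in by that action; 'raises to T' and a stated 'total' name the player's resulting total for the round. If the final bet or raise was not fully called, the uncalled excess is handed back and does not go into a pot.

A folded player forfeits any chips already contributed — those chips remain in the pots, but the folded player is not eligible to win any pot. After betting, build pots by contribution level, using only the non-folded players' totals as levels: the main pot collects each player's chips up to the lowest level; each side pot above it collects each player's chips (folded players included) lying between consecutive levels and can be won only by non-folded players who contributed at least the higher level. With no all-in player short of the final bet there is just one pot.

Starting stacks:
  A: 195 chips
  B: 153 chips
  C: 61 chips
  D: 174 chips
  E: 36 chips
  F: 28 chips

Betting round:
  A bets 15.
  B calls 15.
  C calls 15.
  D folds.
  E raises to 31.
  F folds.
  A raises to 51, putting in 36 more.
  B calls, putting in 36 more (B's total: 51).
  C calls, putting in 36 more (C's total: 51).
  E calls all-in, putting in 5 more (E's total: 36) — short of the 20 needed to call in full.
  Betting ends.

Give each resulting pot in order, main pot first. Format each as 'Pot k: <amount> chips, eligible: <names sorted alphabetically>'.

Pot 1: 144 chips, eligible: A, B, C, E
Pot 2: 45 chips, eligible: A, B, C

Derivation:
Contributions: A=51, B=51, C=51, E=36
Folded: D, F
Pot levels (distinct totals of non-folded players): 36, 51
Layer 1-36: 36 each from A, B, C, E = 36*4 = 144 chips; eligible A, B, C, E
Layer 37-51: 15 each from A, B, C = 15*3 = 45 chips; eligible A, B, C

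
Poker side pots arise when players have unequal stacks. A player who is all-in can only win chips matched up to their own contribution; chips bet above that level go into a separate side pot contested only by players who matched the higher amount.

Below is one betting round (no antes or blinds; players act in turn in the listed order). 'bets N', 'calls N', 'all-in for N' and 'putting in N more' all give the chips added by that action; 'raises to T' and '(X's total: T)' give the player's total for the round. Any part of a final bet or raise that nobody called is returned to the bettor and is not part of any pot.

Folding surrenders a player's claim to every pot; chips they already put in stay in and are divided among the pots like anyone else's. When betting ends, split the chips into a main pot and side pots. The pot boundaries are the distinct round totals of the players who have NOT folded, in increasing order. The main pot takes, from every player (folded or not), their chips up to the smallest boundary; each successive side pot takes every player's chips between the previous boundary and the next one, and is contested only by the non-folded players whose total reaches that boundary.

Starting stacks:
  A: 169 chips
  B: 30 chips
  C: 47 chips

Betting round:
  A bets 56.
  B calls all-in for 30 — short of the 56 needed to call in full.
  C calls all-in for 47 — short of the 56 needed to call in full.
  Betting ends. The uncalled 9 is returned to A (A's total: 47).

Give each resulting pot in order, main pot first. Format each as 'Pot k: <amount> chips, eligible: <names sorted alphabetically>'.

Pot 1: 90 chips, eligible: A, B, C
Pot 2: 34 chips, eligible: A, C

Derivation:
Contributions (after 9 returned to A): A=47, B=30, C=47
Pot levels (distinct totals of non-folded players): 30, 47
Layer 1-30: 30 each from A, B, C = 30*3 = 90 chips; eligible A, B, C
Layer 31-47: 17 each from A, C = 17*2 = 34 chips; eligible A, C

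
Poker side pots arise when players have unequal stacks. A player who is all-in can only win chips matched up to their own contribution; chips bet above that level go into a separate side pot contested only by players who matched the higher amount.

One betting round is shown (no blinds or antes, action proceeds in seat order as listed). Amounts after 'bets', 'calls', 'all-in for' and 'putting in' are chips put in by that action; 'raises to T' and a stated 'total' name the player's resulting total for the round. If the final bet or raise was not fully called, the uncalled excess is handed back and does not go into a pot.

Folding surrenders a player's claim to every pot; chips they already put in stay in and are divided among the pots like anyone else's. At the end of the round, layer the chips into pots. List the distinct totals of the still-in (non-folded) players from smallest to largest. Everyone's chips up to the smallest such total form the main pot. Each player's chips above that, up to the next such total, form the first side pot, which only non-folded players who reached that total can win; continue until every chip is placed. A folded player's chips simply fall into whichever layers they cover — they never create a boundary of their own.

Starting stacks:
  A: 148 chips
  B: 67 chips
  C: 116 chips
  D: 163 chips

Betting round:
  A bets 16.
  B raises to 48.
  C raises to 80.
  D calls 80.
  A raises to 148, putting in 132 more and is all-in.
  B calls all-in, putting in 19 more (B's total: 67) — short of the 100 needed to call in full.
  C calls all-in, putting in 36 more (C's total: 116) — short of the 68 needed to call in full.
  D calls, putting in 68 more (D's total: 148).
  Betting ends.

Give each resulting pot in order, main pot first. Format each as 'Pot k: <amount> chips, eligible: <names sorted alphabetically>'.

Pot 1: 268 chips, eligible: A, B, C, D
Pot 2: 147 chips, eligible: A, C, D
Pot 3: 64 chips, eligible: A, D

Derivation:
Contributions: A=148, B=67, C=116, D=148
Pot levels (distinct totals of non-folded players): 67, 116, 148
Layer 1-67: 67 each from A, B, C, D = 67*4 = 268 chips; eligible A, B, C, D
Layer 68-116: 49 each from A, C, D = 49*3 = 147 chips; eligible A, C, D
Layer 117-148: 32 each from A, D = 32*2 = 64 chips; eligible A, D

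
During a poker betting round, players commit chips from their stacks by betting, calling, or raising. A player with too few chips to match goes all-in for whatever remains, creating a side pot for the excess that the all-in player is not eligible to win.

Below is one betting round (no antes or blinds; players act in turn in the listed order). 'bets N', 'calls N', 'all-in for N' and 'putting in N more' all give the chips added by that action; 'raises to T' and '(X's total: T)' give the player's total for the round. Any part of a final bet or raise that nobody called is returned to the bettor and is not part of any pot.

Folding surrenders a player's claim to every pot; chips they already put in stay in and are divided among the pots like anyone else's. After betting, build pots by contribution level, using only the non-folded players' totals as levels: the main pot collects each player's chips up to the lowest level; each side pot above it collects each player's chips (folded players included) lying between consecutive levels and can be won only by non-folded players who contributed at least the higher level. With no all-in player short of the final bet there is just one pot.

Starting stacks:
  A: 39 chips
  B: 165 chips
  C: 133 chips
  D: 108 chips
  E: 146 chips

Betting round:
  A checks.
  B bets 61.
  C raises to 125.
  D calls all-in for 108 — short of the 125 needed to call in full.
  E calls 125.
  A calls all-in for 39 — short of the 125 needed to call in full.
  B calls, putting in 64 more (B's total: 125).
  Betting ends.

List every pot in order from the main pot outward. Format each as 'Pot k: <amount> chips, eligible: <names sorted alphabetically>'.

Contributions: A=39, B=125, C=125, D=108, E=125
Pot levels (distinct totals of non-folded players): 39, 108, 125
Layer 1-39: 39 each from A, B, C, D, E = 39*5 = 195 chips; eligible A, B, C, D, E
Layer 40-108: 69 each from B, C, D, E = 69*4 = 276 chips; eligible B, C, D, E
Layer 109-125: 17 each from B, C, E = 17*3 = 51 chips; eligible B, C, E

Pot 1: 195 chips, eligible: A, B, C, D, E
Pot 2: 276 chips, eligible: B, C, D, E
Pot 3: 51 chips, eligible: B, C, E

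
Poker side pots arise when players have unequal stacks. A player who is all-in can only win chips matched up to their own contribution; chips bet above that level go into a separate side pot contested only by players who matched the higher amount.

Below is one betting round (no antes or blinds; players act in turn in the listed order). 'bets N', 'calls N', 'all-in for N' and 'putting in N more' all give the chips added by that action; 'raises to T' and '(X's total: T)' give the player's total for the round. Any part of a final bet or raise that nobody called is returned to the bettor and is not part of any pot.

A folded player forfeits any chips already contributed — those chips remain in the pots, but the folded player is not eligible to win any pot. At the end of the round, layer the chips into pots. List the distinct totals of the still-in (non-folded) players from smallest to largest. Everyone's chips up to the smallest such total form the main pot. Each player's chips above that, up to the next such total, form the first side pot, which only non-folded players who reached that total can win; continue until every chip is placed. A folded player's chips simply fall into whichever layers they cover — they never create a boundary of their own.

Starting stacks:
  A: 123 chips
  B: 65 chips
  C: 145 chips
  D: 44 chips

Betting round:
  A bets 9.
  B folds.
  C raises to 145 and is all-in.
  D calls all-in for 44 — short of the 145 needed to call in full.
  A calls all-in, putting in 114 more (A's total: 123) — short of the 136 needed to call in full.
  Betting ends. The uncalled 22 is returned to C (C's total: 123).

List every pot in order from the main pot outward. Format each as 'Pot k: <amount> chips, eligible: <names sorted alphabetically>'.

Contributions (after 22 returned to C): A=123, C=123, D=44
Folded: B
Pot levels (distinct totals of non-folded players): 44, 123
Layer 1-44: 44 each from A, C, D = 44*3 = 132 chips; eligible A, C, D
Layer 45-123: 79 each from A, C = 79*2 = 158 chips; eligible A, C

Pot 1: 132 chips, eligible: A, C, D
Pot 2: 158 chips, eligible: A, C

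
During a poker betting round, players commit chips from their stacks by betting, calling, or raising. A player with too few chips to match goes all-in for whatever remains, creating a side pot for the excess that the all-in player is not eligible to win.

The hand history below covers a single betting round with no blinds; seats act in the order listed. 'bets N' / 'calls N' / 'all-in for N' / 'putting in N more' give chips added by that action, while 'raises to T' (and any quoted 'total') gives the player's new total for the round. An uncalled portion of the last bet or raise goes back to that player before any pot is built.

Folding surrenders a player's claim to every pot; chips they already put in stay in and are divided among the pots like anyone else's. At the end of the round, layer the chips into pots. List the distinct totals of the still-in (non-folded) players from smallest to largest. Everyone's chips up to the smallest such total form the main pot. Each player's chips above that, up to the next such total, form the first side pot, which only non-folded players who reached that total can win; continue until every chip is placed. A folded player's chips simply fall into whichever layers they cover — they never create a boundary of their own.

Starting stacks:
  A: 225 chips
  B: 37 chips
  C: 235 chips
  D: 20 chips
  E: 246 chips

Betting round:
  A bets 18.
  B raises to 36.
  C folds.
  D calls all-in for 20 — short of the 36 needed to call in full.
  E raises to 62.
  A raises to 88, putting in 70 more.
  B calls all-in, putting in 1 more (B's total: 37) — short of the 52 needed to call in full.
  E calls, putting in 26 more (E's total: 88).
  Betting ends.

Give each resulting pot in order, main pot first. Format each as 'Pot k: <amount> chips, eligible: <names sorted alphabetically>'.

Contributions: A=88, B=37, D=20, E=88
Folded: C
Pot levels (distinct totals of non-folded players): 20, 37, 88
Layer 1-20: 20 each from A, B, D, E = 20*4 = 80 chips; eligible A, B, D, E
Layer 21-37: 17 each from A, B, E = 17*3 = 51 chips; eligible A, B, E
Layer 38-88: 51 each from A, E = 51*2 = 102 chips; eligible A, E

Pot 1: 80 chips, eligible: A, B, D, E
Pot 2: 51 chips, eligible: A, B, E
Pot 3: 102 chips, eligible: A, E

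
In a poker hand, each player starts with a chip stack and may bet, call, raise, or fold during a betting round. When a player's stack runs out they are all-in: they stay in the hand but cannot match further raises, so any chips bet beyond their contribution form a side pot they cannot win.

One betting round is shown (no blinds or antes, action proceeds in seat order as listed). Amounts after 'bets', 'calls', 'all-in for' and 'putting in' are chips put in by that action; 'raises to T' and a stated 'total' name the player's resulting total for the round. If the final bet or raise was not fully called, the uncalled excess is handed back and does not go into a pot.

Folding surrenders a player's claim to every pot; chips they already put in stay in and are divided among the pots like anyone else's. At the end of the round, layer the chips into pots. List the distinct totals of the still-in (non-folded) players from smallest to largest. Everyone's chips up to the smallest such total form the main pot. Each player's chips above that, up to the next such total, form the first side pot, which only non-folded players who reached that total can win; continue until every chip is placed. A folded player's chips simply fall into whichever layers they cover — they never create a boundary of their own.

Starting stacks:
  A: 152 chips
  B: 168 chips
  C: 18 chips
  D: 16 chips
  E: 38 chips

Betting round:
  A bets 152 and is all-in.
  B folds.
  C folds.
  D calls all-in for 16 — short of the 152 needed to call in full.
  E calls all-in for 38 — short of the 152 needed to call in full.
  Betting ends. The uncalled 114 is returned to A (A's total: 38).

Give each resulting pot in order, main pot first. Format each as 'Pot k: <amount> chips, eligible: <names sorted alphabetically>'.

Pot 1: 48 chips, eligible: A, D, E
Pot 2: 44 chips, eligible: A, E

Derivation:
Contributions (after 114 returned to A): A=38, D=16, E=38
Folded: B, C
Pot levels (distinct totals of non-folded players): 16, 38
Layer 1-16: 16 each from A, D, E = 16*3 = 48 chips; eligible A, D, E
Layer 17-38: 22 each from A, E = 22*2 = 44 chips; eligible A, E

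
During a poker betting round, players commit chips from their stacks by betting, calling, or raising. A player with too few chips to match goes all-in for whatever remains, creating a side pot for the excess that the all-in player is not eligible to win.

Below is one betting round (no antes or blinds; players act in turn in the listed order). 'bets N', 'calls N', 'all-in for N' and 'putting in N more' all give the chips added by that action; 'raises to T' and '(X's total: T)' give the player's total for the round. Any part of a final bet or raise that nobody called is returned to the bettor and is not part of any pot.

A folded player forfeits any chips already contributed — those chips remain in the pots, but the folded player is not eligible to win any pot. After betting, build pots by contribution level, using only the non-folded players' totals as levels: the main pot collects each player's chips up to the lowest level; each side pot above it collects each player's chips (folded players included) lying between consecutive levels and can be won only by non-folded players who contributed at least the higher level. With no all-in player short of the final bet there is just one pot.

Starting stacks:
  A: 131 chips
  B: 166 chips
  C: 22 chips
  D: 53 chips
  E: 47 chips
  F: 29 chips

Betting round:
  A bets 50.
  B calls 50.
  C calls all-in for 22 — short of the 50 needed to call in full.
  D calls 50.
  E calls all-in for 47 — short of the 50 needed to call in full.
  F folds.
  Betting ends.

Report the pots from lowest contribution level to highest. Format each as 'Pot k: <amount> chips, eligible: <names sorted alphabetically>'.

Contributions: A=50, B=50, C=22, D=50, E=47
Folded: F
Pot levels (distinct totals of non-folded players): 22, 47, 50
Layer 1-22: 22 each from A, B, C, D, E = 22*5 = 110 chips; eligible A, B, C, D, E
Layer 23-47: 25 each from A, B, D, E = 25*4 = 100 chips; eligible A, B, D, E
Layer 48-50: 3 each from A, B, D = 3*3 = 9 chips; eligible A, B, D

Pot 1: 110 chips, eligible: A, B, C, D, E
Pot 2: 100 chips, eligible: A, B, D, E
Pot 3: 9 chips, eligible: A, B, D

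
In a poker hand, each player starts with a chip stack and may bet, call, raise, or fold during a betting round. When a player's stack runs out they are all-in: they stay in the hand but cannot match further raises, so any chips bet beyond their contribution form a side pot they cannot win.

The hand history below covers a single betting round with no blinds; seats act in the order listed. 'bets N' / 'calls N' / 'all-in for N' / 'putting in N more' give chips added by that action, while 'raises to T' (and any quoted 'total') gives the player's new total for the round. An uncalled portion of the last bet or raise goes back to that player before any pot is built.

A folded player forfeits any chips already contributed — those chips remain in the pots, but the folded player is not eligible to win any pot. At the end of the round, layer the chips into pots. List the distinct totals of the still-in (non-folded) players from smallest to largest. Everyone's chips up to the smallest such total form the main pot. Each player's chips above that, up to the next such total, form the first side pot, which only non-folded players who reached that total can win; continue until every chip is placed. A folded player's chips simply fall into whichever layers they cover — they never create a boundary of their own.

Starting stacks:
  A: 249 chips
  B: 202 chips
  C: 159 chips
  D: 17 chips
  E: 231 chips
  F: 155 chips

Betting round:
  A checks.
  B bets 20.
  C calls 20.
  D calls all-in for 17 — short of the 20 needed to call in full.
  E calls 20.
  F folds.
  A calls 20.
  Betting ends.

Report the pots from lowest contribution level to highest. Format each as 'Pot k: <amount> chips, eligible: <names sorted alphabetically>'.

Pot 1: 85 chips, eligible: A, B, C, D, E
Pot 2: 12 chips, eligible: A, B, C, E

Derivation:
Contributions: A=20, B=20, C=20, D=17, E=20
Folded: F
Pot levels (distinct totals of non-folded players): 17, 20
Layer 1-17: 17 each from A, B, C, D, E = 17*5 = 85 chips; eligible A, B, C, D, E
Layer 18-20: 3 each from A, B, C, E = 3*4 = 12 chips; eligible A, B, C, E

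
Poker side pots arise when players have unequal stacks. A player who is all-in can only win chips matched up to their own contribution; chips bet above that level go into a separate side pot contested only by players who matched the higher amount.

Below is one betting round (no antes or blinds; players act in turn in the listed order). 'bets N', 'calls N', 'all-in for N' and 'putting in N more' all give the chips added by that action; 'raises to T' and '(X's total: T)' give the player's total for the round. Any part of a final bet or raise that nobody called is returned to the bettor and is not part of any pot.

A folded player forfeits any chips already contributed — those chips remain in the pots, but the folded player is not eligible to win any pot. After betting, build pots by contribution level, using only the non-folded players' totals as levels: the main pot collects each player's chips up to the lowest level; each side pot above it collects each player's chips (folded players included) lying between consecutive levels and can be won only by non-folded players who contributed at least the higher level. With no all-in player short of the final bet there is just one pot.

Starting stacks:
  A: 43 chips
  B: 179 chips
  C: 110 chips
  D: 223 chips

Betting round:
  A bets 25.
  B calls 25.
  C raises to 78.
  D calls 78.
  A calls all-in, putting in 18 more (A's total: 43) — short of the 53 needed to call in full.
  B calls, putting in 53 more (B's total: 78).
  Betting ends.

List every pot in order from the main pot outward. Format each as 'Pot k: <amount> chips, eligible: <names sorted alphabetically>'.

Pot 1: 172 chips, eligible: A, B, C, D
Pot 2: 105 chips, eligible: B, C, D

Derivation:
Contributions: A=43, B=78, C=78, D=78
Pot levels (distinct totals of non-folded players): 43, 78
Layer 1-43: 43 each from A, B, C, D = 43*4 = 172 chips; eligible A, B, C, D
Layer 44-78: 35 each from B, C, D = 35*3 = 105 chips; eligible B, C, D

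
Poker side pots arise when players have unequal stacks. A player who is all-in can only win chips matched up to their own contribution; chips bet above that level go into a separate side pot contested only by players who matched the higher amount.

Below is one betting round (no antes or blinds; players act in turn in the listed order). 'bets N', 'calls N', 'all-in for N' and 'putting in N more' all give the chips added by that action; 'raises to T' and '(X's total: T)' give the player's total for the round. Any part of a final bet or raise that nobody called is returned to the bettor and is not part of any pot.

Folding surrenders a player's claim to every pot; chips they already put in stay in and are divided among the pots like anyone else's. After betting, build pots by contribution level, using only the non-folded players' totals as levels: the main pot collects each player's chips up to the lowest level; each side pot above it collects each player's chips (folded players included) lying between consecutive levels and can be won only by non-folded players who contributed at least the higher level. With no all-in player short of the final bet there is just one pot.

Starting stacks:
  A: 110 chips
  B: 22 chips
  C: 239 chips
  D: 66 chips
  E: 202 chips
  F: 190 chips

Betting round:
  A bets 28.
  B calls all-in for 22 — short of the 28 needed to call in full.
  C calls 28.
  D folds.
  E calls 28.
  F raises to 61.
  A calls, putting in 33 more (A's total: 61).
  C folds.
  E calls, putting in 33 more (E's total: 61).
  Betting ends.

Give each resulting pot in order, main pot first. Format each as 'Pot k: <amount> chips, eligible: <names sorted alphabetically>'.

Pot 1: 110 chips, eligible: A, B, E, F
Pot 2: 123 chips, eligible: A, E, F

Derivation:
Contributions: A=61, B=22, C=28, E=61, F=61
Folded: C, D
Pot levels (distinct totals of non-folded players): 22, 61
Layer 1-22: 22 each from A, B, C, E, F = 22*5 = 110 chips; eligible A, B, E, F
Layer 23-61: A 39 + C 6 + E 39 + F 39 = 123 chips; eligible A, E, F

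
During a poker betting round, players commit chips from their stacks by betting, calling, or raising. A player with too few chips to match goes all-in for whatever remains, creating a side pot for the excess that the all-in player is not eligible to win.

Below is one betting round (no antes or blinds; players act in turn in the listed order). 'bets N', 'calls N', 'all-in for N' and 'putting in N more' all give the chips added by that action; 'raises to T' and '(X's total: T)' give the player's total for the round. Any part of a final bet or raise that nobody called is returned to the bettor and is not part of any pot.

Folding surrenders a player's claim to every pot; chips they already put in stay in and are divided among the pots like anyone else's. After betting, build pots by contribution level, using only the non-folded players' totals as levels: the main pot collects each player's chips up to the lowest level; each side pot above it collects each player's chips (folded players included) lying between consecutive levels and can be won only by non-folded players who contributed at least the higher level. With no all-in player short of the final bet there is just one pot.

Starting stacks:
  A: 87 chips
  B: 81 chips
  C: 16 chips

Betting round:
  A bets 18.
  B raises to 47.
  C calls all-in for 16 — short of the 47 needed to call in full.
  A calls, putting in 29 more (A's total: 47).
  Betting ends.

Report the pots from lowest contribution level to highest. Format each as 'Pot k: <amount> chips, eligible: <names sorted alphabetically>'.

Pot 1: 48 chips, eligible: A, B, C
Pot 2: 62 chips, eligible: A, B

Derivation:
Contributions: A=47, B=47, C=16
Pot levels (distinct totals of non-folded players): 16, 47
Layer 1-16: 16 each from A, B, C = 16*3 = 48 chips; eligible A, B, C
Layer 17-47: 31 each from A, B = 31*2 = 62 chips; eligible A, B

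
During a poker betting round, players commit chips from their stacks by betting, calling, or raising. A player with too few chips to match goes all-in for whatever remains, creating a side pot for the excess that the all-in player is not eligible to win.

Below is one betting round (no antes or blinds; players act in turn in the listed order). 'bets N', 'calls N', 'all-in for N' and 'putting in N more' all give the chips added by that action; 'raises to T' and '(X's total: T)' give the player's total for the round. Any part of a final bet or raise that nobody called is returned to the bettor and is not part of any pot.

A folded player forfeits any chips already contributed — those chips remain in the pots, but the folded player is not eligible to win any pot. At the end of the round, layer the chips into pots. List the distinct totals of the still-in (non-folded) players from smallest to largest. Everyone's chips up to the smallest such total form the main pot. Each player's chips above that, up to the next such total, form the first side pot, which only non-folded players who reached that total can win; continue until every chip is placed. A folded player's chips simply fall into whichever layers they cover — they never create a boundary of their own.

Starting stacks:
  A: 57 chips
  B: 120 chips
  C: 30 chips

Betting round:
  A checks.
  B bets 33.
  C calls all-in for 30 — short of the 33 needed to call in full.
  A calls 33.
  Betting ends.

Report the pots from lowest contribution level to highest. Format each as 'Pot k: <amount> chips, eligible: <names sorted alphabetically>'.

Contributions: A=33, B=33, C=30
Pot levels (distinct totals of non-folded players): 30, 33
Layer 1-30: 30 each from A, B, C = 30*3 = 90 chips; eligible A, B, C
Layer 31-33: 3 each from A, B = 3*2 = 6 chips; eligible A, B

Pot 1: 90 chips, eligible: A, B, C
Pot 2: 6 chips, eligible: A, B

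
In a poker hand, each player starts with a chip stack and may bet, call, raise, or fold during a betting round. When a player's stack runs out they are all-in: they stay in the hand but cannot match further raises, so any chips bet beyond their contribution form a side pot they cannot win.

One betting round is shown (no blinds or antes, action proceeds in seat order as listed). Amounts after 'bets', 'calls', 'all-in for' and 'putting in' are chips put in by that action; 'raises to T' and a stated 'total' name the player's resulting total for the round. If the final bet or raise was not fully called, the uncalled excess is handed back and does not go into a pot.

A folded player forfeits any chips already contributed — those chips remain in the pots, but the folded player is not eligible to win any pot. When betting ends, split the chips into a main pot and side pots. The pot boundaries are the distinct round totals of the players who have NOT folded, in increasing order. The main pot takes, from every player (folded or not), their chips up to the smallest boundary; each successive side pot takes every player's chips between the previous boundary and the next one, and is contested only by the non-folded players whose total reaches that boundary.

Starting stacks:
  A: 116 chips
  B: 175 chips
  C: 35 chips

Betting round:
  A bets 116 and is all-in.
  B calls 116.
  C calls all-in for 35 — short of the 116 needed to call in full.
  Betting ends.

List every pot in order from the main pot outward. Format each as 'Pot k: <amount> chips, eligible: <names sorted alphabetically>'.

Contributions: A=116, B=116, C=35
Pot levels (distinct totals of non-folded players): 35, 116
Layer 1-35: 35 each from A, B, C = 35*3 = 105 chips; eligible A, B, C
Layer 36-116: 81 each from A, B = 81*2 = 162 chips; eligible A, B

Pot 1: 105 chips, eligible: A, B, C
Pot 2: 162 chips, eligible: A, B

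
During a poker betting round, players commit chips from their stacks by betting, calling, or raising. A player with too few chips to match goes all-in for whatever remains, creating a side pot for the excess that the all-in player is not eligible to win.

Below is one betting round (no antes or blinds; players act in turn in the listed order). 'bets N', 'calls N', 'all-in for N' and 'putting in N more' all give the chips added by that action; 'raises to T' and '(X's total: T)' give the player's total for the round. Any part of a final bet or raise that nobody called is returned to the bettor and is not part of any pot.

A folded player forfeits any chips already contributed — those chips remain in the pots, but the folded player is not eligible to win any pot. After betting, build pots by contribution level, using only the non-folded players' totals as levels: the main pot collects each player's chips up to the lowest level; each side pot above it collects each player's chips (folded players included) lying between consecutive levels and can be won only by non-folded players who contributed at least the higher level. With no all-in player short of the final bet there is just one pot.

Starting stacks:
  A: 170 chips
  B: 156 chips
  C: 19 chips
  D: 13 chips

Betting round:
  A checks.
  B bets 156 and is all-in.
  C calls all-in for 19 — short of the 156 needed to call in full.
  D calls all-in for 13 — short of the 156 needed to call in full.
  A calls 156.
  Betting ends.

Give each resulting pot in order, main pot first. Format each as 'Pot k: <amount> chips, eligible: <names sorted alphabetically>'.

Contributions: A=156, B=156, C=19, D=13
Pot levels (distinct totals of non-folded players): 13, 19, 156
Layer 1-13: 13 each from A, B, C, D = 13*4 = 52 chips; eligible A, B, C, D
Layer 14-19: 6 each from A, B, C = 6*3 = 18 chips; eligible A, B, C
Layer 20-156: 137 each from A, B = 137*2 = 274 chips; eligible A, B

Pot 1: 52 chips, eligible: A, B, C, D
Pot 2: 18 chips, eligible: A, B, C
Pot 3: 274 chips, eligible: A, B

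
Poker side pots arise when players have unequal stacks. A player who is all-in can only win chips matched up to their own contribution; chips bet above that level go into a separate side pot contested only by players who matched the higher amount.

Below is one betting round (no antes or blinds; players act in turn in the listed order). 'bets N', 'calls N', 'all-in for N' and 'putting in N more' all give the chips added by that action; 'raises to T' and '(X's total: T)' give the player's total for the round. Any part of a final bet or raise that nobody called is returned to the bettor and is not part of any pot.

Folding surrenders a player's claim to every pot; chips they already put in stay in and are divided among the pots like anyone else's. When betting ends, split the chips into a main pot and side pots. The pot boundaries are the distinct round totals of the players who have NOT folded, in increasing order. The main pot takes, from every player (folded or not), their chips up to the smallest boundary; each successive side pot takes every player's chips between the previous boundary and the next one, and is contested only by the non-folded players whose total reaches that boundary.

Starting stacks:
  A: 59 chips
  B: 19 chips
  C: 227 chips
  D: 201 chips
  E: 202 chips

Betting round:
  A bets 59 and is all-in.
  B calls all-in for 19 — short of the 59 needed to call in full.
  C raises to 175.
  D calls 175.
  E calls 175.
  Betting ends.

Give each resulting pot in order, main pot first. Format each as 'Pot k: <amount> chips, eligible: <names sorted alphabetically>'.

Pot 1: 95 chips, eligible: A, B, C, D, E
Pot 2: 160 chips, eligible: A, C, D, E
Pot 3: 348 chips, eligible: C, D, E

Derivation:
Contributions: A=59, B=19, C=175, D=175, E=175
Pot levels (distinct totals of non-folded players): 19, 59, 175
Layer 1-19: 19 each from A, B, C, D, E = 19*5 = 95 chips; eligible A, B, C, D, E
Layer 20-59: 40 each from A, C, D, E = 40*4 = 160 chips; eligible A, C, D, E
Layer 60-175: 116 each from C, D, E = 116*3 = 348 chips; eligible C, D, E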